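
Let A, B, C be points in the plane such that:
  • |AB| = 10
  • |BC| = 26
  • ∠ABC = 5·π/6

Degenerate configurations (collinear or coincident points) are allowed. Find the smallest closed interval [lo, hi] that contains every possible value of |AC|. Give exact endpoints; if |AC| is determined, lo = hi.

|AC| = 2·√(65·√(3) + 194)  (≈ 35.0190)

|AB| ∈ {10}
|BC| ∈ {26}
|AC| ∈ {2·√(65·√(3) + 194)}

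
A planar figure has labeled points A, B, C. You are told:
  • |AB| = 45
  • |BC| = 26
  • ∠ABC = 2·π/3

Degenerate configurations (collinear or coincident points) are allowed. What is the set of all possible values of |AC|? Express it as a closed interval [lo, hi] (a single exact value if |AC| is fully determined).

|AB| ∈ {45}
|BC| ∈ {26}
|AC| ∈ {7·√(79)}

|AC| = 7·√(79)  (≈ 62.2174)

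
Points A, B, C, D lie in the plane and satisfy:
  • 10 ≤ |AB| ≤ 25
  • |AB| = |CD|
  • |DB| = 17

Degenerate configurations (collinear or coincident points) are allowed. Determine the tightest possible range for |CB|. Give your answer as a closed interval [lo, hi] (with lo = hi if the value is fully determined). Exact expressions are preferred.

|CB| ∈ [0, 42]  (≈ [0.0000, 42.0000])

|AB| ∈ [10, 25]
|BD| ∈ {17}
|CD| ∈ [10, 25]
|AD| ∈ [0, 42]
|BC| ∈ [0, 42]
|AC| ∈ [0, 67]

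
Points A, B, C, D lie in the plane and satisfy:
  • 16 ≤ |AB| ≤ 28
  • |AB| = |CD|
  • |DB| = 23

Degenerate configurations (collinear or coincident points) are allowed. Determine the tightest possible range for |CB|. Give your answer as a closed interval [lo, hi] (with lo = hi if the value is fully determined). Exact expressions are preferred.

|AB| ∈ [16, 28]
|BD| ∈ {23}
|CD| ∈ [16, 28]
|AD| ∈ [0, 51]
|BC| ∈ [0, 51]
|AC| ∈ [0, 79]

|CB| ∈ [0, 51]  (≈ [0.0000, 51.0000])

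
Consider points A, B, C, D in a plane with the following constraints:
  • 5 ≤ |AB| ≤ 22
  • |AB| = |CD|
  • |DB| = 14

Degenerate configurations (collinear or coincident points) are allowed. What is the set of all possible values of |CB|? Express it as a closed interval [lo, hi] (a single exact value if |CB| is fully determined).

|AB| ∈ [5, 22]
|BD| ∈ {14}
|CD| ∈ [5, 22]
|AD| ∈ [0, 36]
|BC| ∈ [0, 36]
|AC| ∈ [0, 58]

|CB| ∈ [0, 36]  (≈ [0.0000, 36.0000])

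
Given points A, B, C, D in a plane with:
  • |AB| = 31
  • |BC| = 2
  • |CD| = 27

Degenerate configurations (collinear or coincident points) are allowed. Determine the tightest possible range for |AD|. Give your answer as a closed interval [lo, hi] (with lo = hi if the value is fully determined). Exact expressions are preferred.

|AD| ∈ [2, 60]  (≈ [2.0000, 60.0000])

|AB| ∈ {31}
|BC| ∈ {2}
|CD| ∈ {27}
|AC| ∈ [29, 33]
|BD| ∈ [25, 29]
|AD| ∈ [2, 60]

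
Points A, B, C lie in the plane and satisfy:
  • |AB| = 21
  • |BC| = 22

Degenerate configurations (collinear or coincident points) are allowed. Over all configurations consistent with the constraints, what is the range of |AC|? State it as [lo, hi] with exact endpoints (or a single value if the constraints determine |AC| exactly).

|AB| ∈ {21}
|BC| ∈ {22}
|AC| ∈ [1, 43]

|AC| ∈ [1, 43]  (≈ [1.0000, 43.0000])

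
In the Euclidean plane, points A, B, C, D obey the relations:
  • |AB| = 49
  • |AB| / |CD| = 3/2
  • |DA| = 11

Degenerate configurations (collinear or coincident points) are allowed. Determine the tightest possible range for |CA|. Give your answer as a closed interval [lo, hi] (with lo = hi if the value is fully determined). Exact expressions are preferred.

|AB| ∈ {49}
|AD| ∈ {11}
|CD| ∈ {98/3}
|BD| ∈ [38, 60]
|AC| ∈ [65/3, 131/3]
|BC| ∈ [16/3, 278/3]

|CA| ∈ [65/3, 131/3]  (≈ [21.6667, 43.6667])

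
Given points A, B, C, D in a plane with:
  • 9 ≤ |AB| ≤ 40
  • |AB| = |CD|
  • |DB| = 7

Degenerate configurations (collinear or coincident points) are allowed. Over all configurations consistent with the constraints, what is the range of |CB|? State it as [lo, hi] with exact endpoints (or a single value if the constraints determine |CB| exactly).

|AB| ∈ [9, 40]
|BD| ∈ {7}
|CD| ∈ [9, 40]
|AD| ∈ [2, 47]
|BC| ∈ [2, 47]
|AC| ∈ [0, 87]

|CB| ∈ [2, 47]  (≈ [2.0000, 47.0000])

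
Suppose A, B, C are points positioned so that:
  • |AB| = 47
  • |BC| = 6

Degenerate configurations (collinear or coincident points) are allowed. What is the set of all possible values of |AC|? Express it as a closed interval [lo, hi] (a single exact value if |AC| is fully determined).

|AB| ∈ {47}
|BC| ∈ {6}
|AC| ∈ [41, 53]

|AC| ∈ [41, 53]  (≈ [41.0000, 53.0000])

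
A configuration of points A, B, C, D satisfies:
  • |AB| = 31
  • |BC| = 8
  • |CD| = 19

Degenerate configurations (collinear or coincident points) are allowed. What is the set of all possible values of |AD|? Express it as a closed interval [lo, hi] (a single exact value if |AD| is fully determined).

|AB| ∈ {31}
|BC| ∈ {8}
|CD| ∈ {19}
|AC| ∈ [23, 39]
|BD| ∈ [11, 27]
|AD| ∈ [4, 58]

|AD| ∈ [4, 58]  (≈ [4.0000, 58.0000])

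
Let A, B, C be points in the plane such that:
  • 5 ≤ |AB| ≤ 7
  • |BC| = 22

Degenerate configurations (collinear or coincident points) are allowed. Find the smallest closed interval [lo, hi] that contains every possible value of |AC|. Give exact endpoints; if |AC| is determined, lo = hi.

|AC| ∈ [15, 29]  (≈ [15.0000, 29.0000])

|AB| ∈ [5, 7]
|BC| ∈ {22}
|AC| ∈ [15, 29]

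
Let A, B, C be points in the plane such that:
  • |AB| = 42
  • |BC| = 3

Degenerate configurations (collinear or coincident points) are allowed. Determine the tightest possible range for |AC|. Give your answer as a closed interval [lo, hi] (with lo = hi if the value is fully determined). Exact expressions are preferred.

|AB| ∈ {42}
|BC| ∈ {3}
|AC| ∈ [39, 45]

|AC| ∈ [39, 45]  (≈ [39.0000, 45.0000])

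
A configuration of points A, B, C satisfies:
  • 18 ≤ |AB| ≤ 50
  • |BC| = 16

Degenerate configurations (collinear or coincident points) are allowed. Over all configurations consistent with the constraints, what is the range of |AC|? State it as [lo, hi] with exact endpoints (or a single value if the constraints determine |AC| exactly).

|AC| ∈ [2, 66]  (≈ [2.0000, 66.0000])

|AB| ∈ [18, 50]
|BC| ∈ {16}
|AC| ∈ [2, 66]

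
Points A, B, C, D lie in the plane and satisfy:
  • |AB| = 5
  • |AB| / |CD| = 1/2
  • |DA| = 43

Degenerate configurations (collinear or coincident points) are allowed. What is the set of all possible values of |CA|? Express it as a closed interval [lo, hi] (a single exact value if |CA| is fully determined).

|CA| ∈ [33, 53]  (≈ [33.0000, 53.0000])

|AB| ∈ {5}
|AD| ∈ {43}
|CD| ∈ {10}
|BD| ∈ [38, 48]
|AC| ∈ [33, 53]
|BC| ∈ [28, 58]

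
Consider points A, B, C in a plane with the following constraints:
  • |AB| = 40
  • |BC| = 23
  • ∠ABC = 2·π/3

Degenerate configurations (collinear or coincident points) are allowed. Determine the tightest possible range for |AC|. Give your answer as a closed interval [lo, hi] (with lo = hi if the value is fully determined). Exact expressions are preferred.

|AC| = √(3049)  (≈ 55.2178)

|AB| ∈ {40}
|BC| ∈ {23}
|AC| ∈ {√(3049)}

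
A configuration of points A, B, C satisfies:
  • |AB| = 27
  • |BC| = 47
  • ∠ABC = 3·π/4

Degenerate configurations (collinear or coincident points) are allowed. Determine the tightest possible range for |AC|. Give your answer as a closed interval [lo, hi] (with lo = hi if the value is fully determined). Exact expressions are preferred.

|AB| ∈ {27}
|BC| ∈ {47}
|AC| ∈ {√(1269·√(2) + 2938)}

|AC| = √(1269·√(2) + 2938)  (≈ 68.7942)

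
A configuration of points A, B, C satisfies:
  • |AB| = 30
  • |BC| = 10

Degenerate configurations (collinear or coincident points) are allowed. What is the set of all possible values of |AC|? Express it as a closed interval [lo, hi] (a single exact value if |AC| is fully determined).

|AC| ∈ [20, 40]  (≈ [20.0000, 40.0000])

|AB| ∈ {30}
|BC| ∈ {10}
|AC| ∈ [20, 40]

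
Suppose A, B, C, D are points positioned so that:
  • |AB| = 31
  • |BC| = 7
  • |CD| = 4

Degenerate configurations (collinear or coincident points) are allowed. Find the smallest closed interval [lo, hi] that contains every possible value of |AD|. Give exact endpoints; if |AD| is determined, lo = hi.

|AB| ∈ {31}
|BC| ∈ {7}
|CD| ∈ {4}
|AC| ∈ [24, 38]
|BD| ∈ [3, 11]
|AD| ∈ [20, 42]

|AD| ∈ [20, 42]  (≈ [20.0000, 42.0000])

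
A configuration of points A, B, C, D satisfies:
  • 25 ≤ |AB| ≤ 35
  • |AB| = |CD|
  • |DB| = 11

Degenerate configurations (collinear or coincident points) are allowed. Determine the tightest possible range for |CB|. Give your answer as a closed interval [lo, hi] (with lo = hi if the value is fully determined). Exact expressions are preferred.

|AB| ∈ [25, 35]
|BD| ∈ {11}
|CD| ∈ [25, 35]
|AD| ∈ [14, 46]
|BC| ∈ [14, 46]
|AC| ∈ [0, 81]

|CB| ∈ [14, 46]  (≈ [14.0000, 46.0000])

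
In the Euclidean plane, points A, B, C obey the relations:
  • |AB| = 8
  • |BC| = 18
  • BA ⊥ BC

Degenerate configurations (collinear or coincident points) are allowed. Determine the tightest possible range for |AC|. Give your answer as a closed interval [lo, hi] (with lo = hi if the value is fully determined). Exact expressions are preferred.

|AC| = 2·√(97)  (≈ 19.6977)

|AB| ∈ {8}
|BC| ∈ {18}
|AC| ∈ {2·√(97)}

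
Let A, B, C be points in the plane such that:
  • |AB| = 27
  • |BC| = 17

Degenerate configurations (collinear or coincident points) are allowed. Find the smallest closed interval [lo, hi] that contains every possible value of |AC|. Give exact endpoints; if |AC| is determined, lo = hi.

|AB| ∈ {27}
|BC| ∈ {17}
|AC| ∈ [10, 44]

|AC| ∈ [10, 44]  (≈ [10.0000, 44.0000])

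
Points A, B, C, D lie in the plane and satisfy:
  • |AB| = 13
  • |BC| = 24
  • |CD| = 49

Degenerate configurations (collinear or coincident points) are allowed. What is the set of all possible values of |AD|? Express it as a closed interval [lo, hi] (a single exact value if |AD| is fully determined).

|AD| ∈ [12, 86]  (≈ [12.0000, 86.0000])

|AB| ∈ {13}
|BC| ∈ {24}
|CD| ∈ {49}
|AC| ∈ [11, 37]
|BD| ∈ [25, 73]
|AD| ∈ [12, 86]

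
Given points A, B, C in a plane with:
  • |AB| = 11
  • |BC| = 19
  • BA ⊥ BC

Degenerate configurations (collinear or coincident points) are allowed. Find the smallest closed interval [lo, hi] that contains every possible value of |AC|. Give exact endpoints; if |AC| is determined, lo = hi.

|AB| ∈ {11}
|BC| ∈ {19}
|AC| ∈ {√(482)}

|AC| = √(482)  (≈ 21.9545)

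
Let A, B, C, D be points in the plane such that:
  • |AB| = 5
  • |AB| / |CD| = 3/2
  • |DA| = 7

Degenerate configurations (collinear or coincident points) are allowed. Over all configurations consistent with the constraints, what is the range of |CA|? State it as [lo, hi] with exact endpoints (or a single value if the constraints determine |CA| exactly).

|AB| ∈ {5}
|AD| ∈ {7}
|CD| ∈ {10/3}
|BD| ∈ [2, 12]
|AC| ∈ [11/3, 31/3]
|BC| ∈ [0, 46/3]

|CA| ∈ [11/3, 31/3]  (≈ [3.6667, 10.3333])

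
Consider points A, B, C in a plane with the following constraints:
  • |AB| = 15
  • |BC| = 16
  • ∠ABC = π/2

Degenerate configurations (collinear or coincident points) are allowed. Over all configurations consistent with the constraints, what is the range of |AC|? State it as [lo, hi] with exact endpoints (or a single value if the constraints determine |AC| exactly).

|AB| ∈ {15}
|BC| ∈ {16}
|AC| ∈ {√(481)}

|AC| = √(481)  (≈ 21.9317)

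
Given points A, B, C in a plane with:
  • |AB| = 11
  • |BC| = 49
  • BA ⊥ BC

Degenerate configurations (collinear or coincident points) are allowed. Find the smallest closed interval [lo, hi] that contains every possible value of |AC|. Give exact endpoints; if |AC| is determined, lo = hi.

|AC| = √(2522)  (≈ 50.2195)

|AB| ∈ {11}
|BC| ∈ {49}
|AC| ∈ {√(2522)}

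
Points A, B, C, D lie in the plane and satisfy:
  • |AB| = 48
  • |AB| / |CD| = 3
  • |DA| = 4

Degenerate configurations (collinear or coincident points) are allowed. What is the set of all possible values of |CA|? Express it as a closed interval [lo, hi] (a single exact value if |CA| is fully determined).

|AB| ∈ {48}
|AD| ∈ {4}
|CD| ∈ {16}
|BD| ∈ [44, 52]
|AC| ∈ [12, 20]
|BC| ∈ [28, 68]

|CA| ∈ [12, 20]  (≈ [12.0000, 20.0000])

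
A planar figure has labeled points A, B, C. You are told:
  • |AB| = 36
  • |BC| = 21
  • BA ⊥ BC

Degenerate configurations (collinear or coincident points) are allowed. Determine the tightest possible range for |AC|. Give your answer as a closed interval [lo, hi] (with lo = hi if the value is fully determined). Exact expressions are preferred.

|AB| ∈ {36}
|BC| ∈ {21}
|AC| ∈ {3·√(193)}

|AC| = 3·√(193)  (≈ 41.6773)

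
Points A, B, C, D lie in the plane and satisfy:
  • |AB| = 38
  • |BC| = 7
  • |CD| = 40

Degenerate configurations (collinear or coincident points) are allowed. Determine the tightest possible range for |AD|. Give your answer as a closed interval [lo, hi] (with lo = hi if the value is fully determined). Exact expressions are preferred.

|AB| ∈ {38}
|BC| ∈ {7}
|CD| ∈ {40}
|AC| ∈ [31, 45]
|BD| ∈ [33, 47]
|AD| ∈ [0, 85]

|AD| ∈ [0, 85]  (≈ [0.0000, 85.0000])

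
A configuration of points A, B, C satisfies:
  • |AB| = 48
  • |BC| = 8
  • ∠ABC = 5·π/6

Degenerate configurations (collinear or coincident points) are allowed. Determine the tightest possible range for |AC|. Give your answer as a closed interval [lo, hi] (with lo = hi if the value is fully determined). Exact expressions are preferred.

|AB| ∈ {48}
|BC| ∈ {8}
|AC| ∈ {8·√(6·√(3) + 37)}

|AC| = 8·√(6·√(3) + 37)  (≈ 55.0737)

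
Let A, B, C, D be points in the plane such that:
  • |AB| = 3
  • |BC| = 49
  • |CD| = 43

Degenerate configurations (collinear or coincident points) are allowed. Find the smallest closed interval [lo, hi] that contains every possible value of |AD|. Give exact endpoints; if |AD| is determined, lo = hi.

|AD| ∈ [3, 95]  (≈ [3.0000, 95.0000])

|AB| ∈ {3}
|BC| ∈ {49}
|CD| ∈ {43}
|AC| ∈ [46, 52]
|BD| ∈ [6, 92]
|AD| ∈ [3, 95]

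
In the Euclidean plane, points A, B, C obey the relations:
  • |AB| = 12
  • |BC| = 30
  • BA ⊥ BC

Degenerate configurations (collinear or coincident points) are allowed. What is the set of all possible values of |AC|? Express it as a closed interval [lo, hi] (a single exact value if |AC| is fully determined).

|AB| ∈ {12}
|BC| ∈ {30}
|AC| ∈ {6·√(29)}

|AC| = 6·√(29)  (≈ 32.3110)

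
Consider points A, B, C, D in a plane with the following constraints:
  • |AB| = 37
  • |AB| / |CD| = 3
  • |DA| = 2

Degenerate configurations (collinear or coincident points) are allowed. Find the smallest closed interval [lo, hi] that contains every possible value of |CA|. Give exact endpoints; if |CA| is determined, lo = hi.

|CA| ∈ [31/3, 43/3]  (≈ [10.3333, 14.3333])

|AB| ∈ {37}
|AD| ∈ {2}
|CD| ∈ {37/3}
|BD| ∈ [35, 39]
|AC| ∈ [31/3, 43/3]
|BC| ∈ [68/3, 154/3]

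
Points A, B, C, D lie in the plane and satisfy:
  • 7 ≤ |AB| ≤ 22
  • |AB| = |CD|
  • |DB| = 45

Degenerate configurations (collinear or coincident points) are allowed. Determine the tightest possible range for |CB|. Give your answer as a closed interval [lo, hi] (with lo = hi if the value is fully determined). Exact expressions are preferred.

|CB| ∈ [23, 67]  (≈ [23.0000, 67.0000])

|AB| ∈ [7, 22]
|BD| ∈ {45}
|CD| ∈ [7, 22]
|AD| ∈ [23, 67]
|BC| ∈ [23, 67]
|AC| ∈ [1, 89]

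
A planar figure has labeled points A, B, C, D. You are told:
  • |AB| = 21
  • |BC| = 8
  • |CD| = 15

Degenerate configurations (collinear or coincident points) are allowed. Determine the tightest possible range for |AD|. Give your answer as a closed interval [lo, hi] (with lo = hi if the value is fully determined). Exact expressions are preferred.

|AD| ∈ [0, 44]  (≈ [0.0000, 44.0000])

|AB| ∈ {21}
|BC| ∈ {8}
|CD| ∈ {15}
|AC| ∈ [13, 29]
|BD| ∈ [7, 23]
|AD| ∈ [0, 44]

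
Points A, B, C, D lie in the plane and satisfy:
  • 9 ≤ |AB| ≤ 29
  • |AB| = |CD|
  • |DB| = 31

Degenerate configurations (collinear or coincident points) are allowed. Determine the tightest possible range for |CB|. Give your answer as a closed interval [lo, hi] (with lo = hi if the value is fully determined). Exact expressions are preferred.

|CB| ∈ [2, 60]  (≈ [2.0000, 60.0000])

|AB| ∈ [9, 29]
|BD| ∈ {31}
|CD| ∈ [9, 29]
|AD| ∈ [2, 60]
|BC| ∈ [2, 60]
|AC| ∈ [0, 89]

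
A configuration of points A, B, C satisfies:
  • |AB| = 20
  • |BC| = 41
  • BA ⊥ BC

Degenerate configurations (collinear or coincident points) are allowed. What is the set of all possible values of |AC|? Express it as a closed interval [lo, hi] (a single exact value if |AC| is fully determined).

|AB| ∈ {20}
|BC| ∈ {41}
|AC| ∈ {√(2081)}

|AC| = √(2081)  (≈ 45.6180)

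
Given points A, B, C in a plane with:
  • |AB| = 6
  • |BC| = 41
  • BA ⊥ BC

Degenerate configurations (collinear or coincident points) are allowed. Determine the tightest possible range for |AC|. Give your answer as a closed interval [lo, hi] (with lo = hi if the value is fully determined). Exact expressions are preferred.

|AB| ∈ {6}
|BC| ∈ {41}
|AC| ∈ {√(1717)}

|AC| = √(1717)  (≈ 41.4367)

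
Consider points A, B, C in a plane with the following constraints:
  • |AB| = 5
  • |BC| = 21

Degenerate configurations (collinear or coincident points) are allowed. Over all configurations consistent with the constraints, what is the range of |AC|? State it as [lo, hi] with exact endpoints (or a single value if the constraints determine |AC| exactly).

|AB| ∈ {5}
|BC| ∈ {21}
|AC| ∈ [16, 26]

|AC| ∈ [16, 26]  (≈ [16.0000, 26.0000])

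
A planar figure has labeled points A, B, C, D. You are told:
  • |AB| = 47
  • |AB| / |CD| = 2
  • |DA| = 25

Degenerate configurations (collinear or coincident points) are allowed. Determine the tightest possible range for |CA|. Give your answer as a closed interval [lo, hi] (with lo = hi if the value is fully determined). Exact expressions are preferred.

|CA| ∈ [3/2, 97/2]  (≈ [1.5000, 48.5000])

|AB| ∈ {47}
|AD| ∈ {25}
|CD| ∈ {47/2}
|BD| ∈ [22, 72]
|AC| ∈ [3/2, 97/2]
|BC| ∈ [0, 191/2]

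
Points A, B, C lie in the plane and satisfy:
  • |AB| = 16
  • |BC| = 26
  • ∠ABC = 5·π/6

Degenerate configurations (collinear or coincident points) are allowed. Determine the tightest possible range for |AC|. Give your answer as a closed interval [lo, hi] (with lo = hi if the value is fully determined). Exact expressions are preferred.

|AC| = 2·√(104·√(3) + 233)  (≈ 40.6514)

|AB| ∈ {16}
|BC| ∈ {26}
|AC| ∈ {2·√(104·√(3) + 233)}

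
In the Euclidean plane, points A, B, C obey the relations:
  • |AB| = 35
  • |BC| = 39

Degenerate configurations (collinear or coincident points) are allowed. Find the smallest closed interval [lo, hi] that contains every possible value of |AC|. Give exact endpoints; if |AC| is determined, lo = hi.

|AC| ∈ [4, 74]  (≈ [4.0000, 74.0000])

|AB| ∈ {35}
|BC| ∈ {39}
|AC| ∈ [4, 74]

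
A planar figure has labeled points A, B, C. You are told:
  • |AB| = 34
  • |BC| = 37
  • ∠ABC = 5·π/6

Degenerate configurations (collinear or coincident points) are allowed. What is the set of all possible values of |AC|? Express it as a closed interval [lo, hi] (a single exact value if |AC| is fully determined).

|AB| ∈ {34}
|BC| ∈ {37}
|AC| ∈ {√(1258·√(3) + 2525)}

|AC| = √(1258·√(3) + 2525)  (≈ 68.5851)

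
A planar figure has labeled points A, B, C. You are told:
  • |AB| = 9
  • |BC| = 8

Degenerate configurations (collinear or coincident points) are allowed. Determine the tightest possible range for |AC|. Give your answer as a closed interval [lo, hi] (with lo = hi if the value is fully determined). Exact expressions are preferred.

|AB| ∈ {9}
|BC| ∈ {8}
|AC| ∈ [1, 17]

|AC| ∈ [1, 17]  (≈ [1.0000, 17.0000])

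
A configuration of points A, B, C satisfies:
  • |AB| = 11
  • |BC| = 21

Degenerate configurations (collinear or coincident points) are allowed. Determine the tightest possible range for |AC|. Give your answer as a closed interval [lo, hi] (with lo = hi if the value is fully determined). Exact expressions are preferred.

|AC| ∈ [10, 32]  (≈ [10.0000, 32.0000])

|AB| ∈ {11}
|BC| ∈ {21}
|AC| ∈ [10, 32]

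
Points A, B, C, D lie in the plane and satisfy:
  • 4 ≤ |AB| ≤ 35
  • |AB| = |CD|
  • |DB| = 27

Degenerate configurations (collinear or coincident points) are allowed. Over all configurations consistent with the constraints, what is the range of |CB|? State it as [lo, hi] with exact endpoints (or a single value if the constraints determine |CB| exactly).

|CB| ∈ [0, 62]  (≈ [0.0000, 62.0000])

|AB| ∈ [4, 35]
|BD| ∈ {27}
|CD| ∈ [4, 35]
|AD| ∈ [0, 62]
|BC| ∈ [0, 62]
|AC| ∈ [0, 97]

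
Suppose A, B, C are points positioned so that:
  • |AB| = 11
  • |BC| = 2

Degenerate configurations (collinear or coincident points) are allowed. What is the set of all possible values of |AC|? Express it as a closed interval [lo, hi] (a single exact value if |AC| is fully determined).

|AB| ∈ {11}
|BC| ∈ {2}
|AC| ∈ [9, 13]

|AC| ∈ [9, 13]  (≈ [9.0000, 13.0000])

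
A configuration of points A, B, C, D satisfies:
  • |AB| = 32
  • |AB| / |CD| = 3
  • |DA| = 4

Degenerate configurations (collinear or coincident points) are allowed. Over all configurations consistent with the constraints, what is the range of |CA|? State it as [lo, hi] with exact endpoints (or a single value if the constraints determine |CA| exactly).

|CA| ∈ [20/3, 44/3]  (≈ [6.6667, 14.6667])

|AB| ∈ {32}
|AD| ∈ {4}
|CD| ∈ {32/3}
|BD| ∈ [28, 36]
|AC| ∈ [20/3, 44/3]
|BC| ∈ [52/3, 140/3]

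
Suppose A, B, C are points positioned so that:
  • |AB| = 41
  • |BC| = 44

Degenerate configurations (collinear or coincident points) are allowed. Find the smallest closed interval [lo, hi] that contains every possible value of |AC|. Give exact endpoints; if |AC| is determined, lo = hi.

|AC| ∈ [3, 85]  (≈ [3.0000, 85.0000])

|AB| ∈ {41}
|BC| ∈ {44}
|AC| ∈ [3, 85]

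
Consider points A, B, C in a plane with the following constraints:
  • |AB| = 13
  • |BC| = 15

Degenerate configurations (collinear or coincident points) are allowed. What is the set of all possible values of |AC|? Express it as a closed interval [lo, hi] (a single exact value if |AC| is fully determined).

|AC| ∈ [2, 28]  (≈ [2.0000, 28.0000])

|AB| ∈ {13}
|BC| ∈ {15}
|AC| ∈ [2, 28]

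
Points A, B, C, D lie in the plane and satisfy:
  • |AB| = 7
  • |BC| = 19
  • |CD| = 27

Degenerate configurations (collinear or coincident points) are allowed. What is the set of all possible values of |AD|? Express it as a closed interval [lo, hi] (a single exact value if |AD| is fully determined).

|AD| ∈ [1, 53]  (≈ [1.0000, 53.0000])

|AB| ∈ {7}
|BC| ∈ {19}
|CD| ∈ {27}
|AC| ∈ [12, 26]
|BD| ∈ [8, 46]
|AD| ∈ [1, 53]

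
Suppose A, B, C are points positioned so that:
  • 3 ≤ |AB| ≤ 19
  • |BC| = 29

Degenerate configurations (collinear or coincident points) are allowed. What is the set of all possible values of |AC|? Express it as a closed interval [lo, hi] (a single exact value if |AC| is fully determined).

|AC| ∈ [10, 48]  (≈ [10.0000, 48.0000])

|AB| ∈ [3, 19]
|BC| ∈ {29}
|AC| ∈ [10, 48]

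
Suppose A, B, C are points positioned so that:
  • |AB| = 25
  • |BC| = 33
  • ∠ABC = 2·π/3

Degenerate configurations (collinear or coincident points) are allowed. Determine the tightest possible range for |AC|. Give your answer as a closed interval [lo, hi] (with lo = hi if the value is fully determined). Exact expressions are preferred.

|AB| ∈ {25}
|BC| ∈ {33}
|AC| ∈ {√(2539)}

|AC| = √(2539)  (≈ 50.3885)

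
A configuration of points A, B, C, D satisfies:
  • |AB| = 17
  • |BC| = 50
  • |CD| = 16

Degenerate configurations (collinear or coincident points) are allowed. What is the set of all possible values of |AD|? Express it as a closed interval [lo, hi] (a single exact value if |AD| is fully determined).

|AD| ∈ [17, 83]  (≈ [17.0000, 83.0000])

|AB| ∈ {17}
|BC| ∈ {50}
|CD| ∈ {16}
|AC| ∈ [33, 67]
|BD| ∈ [34, 66]
|AD| ∈ [17, 83]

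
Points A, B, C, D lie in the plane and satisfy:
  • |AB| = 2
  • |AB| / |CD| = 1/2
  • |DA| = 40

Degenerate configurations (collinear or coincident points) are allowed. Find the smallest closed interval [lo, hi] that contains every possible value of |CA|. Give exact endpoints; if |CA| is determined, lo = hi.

|AB| ∈ {2}
|AD| ∈ {40}
|CD| ∈ {4}
|BD| ∈ [38, 42]
|AC| ∈ [36, 44]
|BC| ∈ [34, 46]

|CA| ∈ [36, 44]  (≈ [36.0000, 44.0000])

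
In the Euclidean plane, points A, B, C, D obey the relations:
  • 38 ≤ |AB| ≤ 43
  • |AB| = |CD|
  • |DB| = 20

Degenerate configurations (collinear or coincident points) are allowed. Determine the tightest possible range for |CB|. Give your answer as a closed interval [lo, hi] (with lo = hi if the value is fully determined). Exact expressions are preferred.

|AB| ∈ [38, 43]
|BD| ∈ {20}
|CD| ∈ [38, 43]
|AD| ∈ [18, 63]
|BC| ∈ [18, 63]
|AC| ∈ [0, 106]

|CB| ∈ [18, 63]  (≈ [18.0000, 63.0000])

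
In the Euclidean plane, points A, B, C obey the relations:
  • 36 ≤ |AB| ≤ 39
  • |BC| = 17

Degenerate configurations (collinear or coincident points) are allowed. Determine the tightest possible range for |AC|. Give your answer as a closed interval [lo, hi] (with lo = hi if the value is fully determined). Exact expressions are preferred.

|AB| ∈ [36, 39]
|BC| ∈ {17}
|AC| ∈ [19, 56]

|AC| ∈ [19, 56]  (≈ [19.0000, 56.0000])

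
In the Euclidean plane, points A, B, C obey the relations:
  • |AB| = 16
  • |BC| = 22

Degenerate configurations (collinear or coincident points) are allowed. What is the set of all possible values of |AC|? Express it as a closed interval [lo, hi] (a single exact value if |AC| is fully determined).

|AC| ∈ [6, 38]  (≈ [6.0000, 38.0000])

|AB| ∈ {16}
|BC| ∈ {22}
|AC| ∈ [6, 38]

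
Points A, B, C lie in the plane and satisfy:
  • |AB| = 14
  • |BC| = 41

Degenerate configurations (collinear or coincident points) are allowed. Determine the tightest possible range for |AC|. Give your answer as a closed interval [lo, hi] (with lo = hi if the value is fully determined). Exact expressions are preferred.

|AB| ∈ {14}
|BC| ∈ {41}
|AC| ∈ [27, 55]

|AC| ∈ [27, 55]  (≈ [27.0000, 55.0000])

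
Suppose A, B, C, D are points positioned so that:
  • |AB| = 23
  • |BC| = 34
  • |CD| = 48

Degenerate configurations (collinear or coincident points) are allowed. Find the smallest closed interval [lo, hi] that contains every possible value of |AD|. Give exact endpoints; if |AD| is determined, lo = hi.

|AB| ∈ {23}
|BC| ∈ {34}
|CD| ∈ {48}
|AC| ∈ [11, 57]
|BD| ∈ [14, 82]
|AD| ∈ [0, 105]

|AD| ∈ [0, 105]  (≈ [0.0000, 105.0000])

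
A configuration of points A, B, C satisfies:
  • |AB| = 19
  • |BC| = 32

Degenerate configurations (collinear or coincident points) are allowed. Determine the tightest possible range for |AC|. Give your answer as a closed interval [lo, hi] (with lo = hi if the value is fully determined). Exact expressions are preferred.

|AC| ∈ [13, 51]  (≈ [13.0000, 51.0000])

|AB| ∈ {19}
|BC| ∈ {32}
|AC| ∈ [13, 51]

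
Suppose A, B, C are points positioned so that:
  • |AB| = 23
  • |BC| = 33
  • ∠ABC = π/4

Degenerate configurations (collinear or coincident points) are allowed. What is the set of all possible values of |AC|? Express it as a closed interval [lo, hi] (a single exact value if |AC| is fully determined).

|AC| = √(1618 - 759·√(2))  (≈ 23.3369)

|AB| ∈ {23}
|BC| ∈ {33}
|AC| ∈ {√(1618 - 759·√(2))}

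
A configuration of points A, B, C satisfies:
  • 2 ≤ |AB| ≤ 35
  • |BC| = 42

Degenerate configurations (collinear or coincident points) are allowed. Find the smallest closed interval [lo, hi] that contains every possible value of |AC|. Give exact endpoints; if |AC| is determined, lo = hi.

|AB| ∈ [2, 35]
|BC| ∈ {42}
|AC| ∈ [7, 77]

|AC| ∈ [7, 77]  (≈ [7.0000, 77.0000])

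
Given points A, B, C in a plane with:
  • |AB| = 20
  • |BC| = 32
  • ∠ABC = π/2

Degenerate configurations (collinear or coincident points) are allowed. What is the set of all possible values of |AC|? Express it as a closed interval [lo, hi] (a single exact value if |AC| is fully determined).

|AC| = 4·√(89)  (≈ 37.7359)

|AB| ∈ {20}
|BC| ∈ {32}
|AC| ∈ {4·√(89)}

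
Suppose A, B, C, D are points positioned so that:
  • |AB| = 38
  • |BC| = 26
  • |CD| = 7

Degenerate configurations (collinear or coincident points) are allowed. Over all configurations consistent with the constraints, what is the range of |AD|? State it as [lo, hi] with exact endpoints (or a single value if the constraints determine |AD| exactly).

|AB| ∈ {38}
|BC| ∈ {26}
|CD| ∈ {7}
|AC| ∈ [12, 64]
|BD| ∈ [19, 33]
|AD| ∈ [5, 71]

|AD| ∈ [5, 71]  (≈ [5.0000, 71.0000])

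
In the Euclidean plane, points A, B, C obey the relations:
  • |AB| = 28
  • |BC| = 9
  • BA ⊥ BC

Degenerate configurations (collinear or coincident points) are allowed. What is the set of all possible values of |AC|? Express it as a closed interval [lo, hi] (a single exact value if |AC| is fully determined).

|AB| ∈ {28}
|BC| ∈ {9}
|AC| ∈ {√(865)}

|AC| = √(865)  (≈ 29.4109)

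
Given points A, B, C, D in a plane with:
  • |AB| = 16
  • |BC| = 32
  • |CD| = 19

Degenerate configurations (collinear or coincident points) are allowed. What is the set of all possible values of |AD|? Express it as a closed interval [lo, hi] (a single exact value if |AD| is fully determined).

|AD| ∈ [0, 67]  (≈ [0.0000, 67.0000])

|AB| ∈ {16}
|BC| ∈ {32}
|CD| ∈ {19}
|AC| ∈ [16, 48]
|BD| ∈ [13, 51]
|AD| ∈ [0, 67]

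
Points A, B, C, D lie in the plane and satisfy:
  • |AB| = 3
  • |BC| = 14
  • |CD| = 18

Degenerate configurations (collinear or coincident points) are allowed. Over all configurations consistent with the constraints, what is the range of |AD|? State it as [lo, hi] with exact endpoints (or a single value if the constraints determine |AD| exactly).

|AB| ∈ {3}
|BC| ∈ {14}
|CD| ∈ {18}
|AC| ∈ [11, 17]
|BD| ∈ [4, 32]
|AD| ∈ [1, 35]

|AD| ∈ [1, 35]  (≈ [1.0000, 35.0000])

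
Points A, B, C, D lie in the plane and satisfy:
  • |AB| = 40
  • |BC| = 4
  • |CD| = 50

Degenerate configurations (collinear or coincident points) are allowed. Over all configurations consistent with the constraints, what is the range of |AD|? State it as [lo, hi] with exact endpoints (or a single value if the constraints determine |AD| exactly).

|AB| ∈ {40}
|BC| ∈ {4}
|CD| ∈ {50}
|AC| ∈ [36, 44]
|BD| ∈ [46, 54]
|AD| ∈ [6, 94]

|AD| ∈ [6, 94]  (≈ [6.0000, 94.0000])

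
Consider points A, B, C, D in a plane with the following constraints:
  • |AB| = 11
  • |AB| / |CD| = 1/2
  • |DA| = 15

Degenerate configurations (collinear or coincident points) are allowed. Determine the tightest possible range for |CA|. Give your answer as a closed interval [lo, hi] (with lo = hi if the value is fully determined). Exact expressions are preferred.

|AB| ∈ {11}
|AD| ∈ {15}
|CD| ∈ {22}
|BD| ∈ [4, 26]
|AC| ∈ [7, 37]
|BC| ∈ [0, 48]

|CA| ∈ [7, 37]  (≈ [7.0000, 37.0000])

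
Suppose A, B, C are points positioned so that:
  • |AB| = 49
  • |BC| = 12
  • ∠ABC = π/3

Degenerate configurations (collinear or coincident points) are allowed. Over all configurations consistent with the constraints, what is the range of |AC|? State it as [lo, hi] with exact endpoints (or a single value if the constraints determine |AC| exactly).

|AC| = √(1957)  (≈ 44.2380)

|AB| ∈ {49}
|BC| ∈ {12}
|AC| ∈ {√(1957)}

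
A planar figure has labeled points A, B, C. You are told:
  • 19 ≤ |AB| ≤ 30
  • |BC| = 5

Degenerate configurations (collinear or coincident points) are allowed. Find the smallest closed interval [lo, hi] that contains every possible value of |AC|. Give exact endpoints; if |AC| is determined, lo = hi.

|AB| ∈ [19, 30]
|BC| ∈ {5}
|AC| ∈ [14, 35]

|AC| ∈ [14, 35]  (≈ [14.0000, 35.0000])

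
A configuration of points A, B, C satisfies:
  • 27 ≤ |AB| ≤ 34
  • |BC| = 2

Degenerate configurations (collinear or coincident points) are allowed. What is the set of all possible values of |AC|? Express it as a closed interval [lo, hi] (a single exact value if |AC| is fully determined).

|AB| ∈ [27, 34]
|BC| ∈ {2}
|AC| ∈ [25, 36]

|AC| ∈ [25, 36]  (≈ [25.0000, 36.0000])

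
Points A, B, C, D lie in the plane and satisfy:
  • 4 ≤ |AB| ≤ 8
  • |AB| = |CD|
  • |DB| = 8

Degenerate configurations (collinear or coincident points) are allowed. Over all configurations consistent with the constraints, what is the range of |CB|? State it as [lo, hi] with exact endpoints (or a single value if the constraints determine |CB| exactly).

|CB| ∈ [0, 16]  (≈ [0.0000, 16.0000])

|AB| ∈ [4, 8]
|BD| ∈ {8}
|CD| ∈ [4, 8]
|AD| ∈ [0, 16]
|BC| ∈ [0, 16]
|AC| ∈ [0, 24]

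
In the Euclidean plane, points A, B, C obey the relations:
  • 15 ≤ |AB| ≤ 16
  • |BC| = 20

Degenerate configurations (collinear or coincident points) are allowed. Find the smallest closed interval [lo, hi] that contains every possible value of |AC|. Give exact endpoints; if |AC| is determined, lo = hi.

|AB| ∈ [15, 16]
|BC| ∈ {20}
|AC| ∈ [4, 36]

|AC| ∈ [4, 36]  (≈ [4.0000, 36.0000])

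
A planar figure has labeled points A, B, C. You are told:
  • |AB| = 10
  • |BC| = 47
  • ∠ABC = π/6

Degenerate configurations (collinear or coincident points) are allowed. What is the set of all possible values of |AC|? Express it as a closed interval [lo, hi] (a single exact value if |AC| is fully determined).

|AB| ∈ {10}
|BC| ∈ {47}
|AC| ∈ {√(2309 - 470·√(3))}

|AC| = √(2309 - 470·√(3))  (≈ 38.6644)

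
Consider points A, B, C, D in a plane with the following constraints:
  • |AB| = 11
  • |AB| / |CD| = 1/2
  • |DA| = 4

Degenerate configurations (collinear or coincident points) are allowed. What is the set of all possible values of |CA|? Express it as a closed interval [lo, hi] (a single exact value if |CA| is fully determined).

|CA| ∈ [18, 26]  (≈ [18.0000, 26.0000])

|AB| ∈ {11}
|AD| ∈ {4}
|CD| ∈ {22}
|BD| ∈ [7, 15]
|AC| ∈ [18, 26]
|BC| ∈ [7, 37]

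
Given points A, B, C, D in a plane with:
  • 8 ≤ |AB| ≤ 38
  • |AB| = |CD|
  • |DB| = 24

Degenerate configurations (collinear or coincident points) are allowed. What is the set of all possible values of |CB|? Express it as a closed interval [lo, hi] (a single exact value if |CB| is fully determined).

|CB| ∈ [0, 62]  (≈ [0.0000, 62.0000])

|AB| ∈ [8, 38]
|BD| ∈ {24}
|CD| ∈ [8, 38]
|AD| ∈ [0, 62]
|BC| ∈ [0, 62]
|AC| ∈ [0, 100]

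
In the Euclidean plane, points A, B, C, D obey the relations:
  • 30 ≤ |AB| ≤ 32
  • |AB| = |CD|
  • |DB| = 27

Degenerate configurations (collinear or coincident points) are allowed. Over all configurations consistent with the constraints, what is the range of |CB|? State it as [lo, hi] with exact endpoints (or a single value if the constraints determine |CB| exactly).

|AB| ∈ [30, 32]
|BD| ∈ {27}
|CD| ∈ [30, 32]
|AD| ∈ [3, 59]
|BC| ∈ [3, 59]
|AC| ∈ [0, 91]

|CB| ∈ [3, 59]  (≈ [3.0000, 59.0000])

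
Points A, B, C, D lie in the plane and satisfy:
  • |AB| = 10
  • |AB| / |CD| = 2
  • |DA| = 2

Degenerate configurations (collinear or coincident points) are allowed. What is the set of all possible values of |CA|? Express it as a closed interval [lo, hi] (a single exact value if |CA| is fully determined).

|CA| ∈ [3, 7]  (≈ [3.0000, 7.0000])

|AB| ∈ {10}
|AD| ∈ {2}
|CD| ∈ {5}
|BD| ∈ [8, 12]
|AC| ∈ [3, 7]
|BC| ∈ [3, 17]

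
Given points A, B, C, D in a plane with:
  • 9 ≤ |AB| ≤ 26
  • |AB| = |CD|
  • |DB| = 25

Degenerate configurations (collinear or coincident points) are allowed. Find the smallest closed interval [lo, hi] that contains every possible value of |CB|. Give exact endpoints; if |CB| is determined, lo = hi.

|AB| ∈ [9, 26]
|BD| ∈ {25}
|CD| ∈ [9, 26]
|AD| ∈ [0, 51]
|BC| ∈ [0, 51]
|AC| ∈ [0, 77]

|CB| ∈ [0, 51]  (≈ [0.0000, 51.0000])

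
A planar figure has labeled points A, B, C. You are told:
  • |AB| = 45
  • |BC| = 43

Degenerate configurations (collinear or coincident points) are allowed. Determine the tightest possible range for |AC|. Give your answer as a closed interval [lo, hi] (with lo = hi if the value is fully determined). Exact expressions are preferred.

|AB| ∈ {45}
|BC| ∈ {43}
|AC| ∈ [2, 88]

|AC| ∈ [2, 88]  (≈ [2.0000, 88.0000])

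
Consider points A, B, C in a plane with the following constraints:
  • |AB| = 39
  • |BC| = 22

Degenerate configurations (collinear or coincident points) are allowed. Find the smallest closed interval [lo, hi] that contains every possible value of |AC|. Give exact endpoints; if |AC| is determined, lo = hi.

|AB| ∈ {39}
|BC| ∈ {22}
|AC| ∈ [17, 61]

|AC| ∈ [17, 61]  (≈ [17.0000, 61.0000])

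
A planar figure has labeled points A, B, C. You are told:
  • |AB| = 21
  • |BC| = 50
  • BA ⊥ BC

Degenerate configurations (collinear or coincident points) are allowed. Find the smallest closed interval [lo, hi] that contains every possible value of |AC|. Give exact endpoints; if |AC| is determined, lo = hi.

|AB| ∈ {21}
|BC| ∈ {50}
|AC| ∈ {√(2941)}

|AC| = √(2941)  (≈ 54.2310)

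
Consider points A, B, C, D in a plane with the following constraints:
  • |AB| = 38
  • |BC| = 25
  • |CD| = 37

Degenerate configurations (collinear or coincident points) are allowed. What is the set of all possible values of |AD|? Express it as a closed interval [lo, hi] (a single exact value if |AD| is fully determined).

|AD| ∈ [0, 100]  (≈ [0.0000, 100.0000])

|AB| ∈ {38}
|BC| ∈ {25}
|CD| ∈ {37}
|AC| ∈ [13, 63]
|BD| ∈ [12, 62]
|AD| ∈ [0, 100]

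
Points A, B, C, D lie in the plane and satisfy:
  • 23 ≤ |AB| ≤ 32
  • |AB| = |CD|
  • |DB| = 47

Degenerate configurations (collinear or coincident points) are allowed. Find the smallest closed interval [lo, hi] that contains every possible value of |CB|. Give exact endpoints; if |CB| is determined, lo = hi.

|CB| ∈ [15, 79]  (≈ [15.0000, 79.0000])

|AB| ∈ [23, 32]
|BD| ∈ {47}
|CD| ∈ [23, 32]
|AD| ∈ [15, 79]
|BC| ∈ [15, 79]
|AC| ∈ [0, 111]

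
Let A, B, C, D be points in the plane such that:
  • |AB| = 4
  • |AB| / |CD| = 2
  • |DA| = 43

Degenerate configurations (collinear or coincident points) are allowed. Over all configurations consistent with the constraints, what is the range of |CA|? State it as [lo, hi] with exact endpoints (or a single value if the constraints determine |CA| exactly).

|AB| ∈ {4}
|AD| ∈ {43}
|CD| ∈ {2}
|BD| ∈ [39, 47]
|AC| ∈ [41, 45]
|BC| ∈ [37, 49]

|CA| ∈ [41, 45]  (≈ [41.0000, 45.0000])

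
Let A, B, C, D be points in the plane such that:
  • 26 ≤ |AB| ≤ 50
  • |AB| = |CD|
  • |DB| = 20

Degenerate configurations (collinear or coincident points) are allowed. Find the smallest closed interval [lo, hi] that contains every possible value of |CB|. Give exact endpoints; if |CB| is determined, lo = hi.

|AB| ∈ [26, 50]
|BD| ∈ {20}
|CD| ∈ [26, 50]
|AD| ∈ [6, 70]
|BC| ∈ [6, 70]
|AC| ∈ [0, 120]

|CB| ∈ [6, 70]  (≈ [6.0000, 70.0000])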